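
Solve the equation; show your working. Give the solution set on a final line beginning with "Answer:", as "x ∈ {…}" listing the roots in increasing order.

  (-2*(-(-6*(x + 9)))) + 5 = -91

Step 1. [(-2*(-(-6*(x + 9)))) + 5 = -91] 5 comes off first (subtract 5) ⇒ sub: -2*(-(-6*(x + 9))) = -96.
Step 2. [-2*(-(-6*(x + 9))) = -96] divide by the outer -2, so div: -(-6*(x + 9)) = 48.
Step 3. [-(-6*(x + 9)) = 48] LHS negated; negate both sides, so neg: -6*(x + 9) = -48.
Step 4. [-6*(x + 9) = -48] -6·(inner) — divide through by -6 ⇒ div: x + 9 = 8.
Step 5. [x + 9 = 8] the outer +9 inverts by subtracting 9 ⇒ sub: x = -1.

Answer: x ∈ {-1}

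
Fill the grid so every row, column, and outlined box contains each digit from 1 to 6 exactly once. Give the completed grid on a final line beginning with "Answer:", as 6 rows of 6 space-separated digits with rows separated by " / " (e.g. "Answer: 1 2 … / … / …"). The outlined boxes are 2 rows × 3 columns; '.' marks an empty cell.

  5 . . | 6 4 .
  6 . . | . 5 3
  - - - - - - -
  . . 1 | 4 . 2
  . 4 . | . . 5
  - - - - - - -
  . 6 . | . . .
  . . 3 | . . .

Step 1. [r2c4∈{1,2}] across box 2, 2 lands solely at r2c4. So r2c4=2.
Step 2. [r5c3∈{2,4,5}] col 3 places 5 nowhere but r5c3. So r5c3=5.
Step 3. [r1c2∈{1,2,3}] r1c2 is the only open cell in row 1 admitting 3. So r1c2=3.
Step 4. [r6c2∈{1,2}] across col 2, 2 lands solely at r6c2, so r6c2=2.
Step 5. [r3c5∈{3,6}] r3c5 is the only open cell in row 3 admitting 6 ⇒ r3c5=6.
Step 6. [r6c5∈{1}] r6c5 has the single candidate 1, so r6c5=1.
Step 7. [r4c5∈{3}] r4c5's peers cover all but 3, so r4c5=3.
Step 8. [r5c6∈{4}] r5c6 has the single candidate 4, so r5c6=4.
Step 9. [r4c1∈{2}] r4c1 is down to just 2, so r4c1=2.
Step 10. [r5c4∈{3}] nothing but 3 survives at r5c4. So r5c4=3.
Step 11. [r3c2∈{5}] r3c2 is down to just 5, so r3c2=5.
Step 12. [r6c6∈{6}] r6c6 is down to just 6. So r6c6=6.
Step 13. [r4c3∈{6}] nothing but 6 survives at r4c3 ⇒ r4c3=6.
Step 14. [r5c5∈{2}] r5c5 is down to just 2. So r5c5=2.
Step 15. [r6c4∈{5}] nothing but 5 survives at r6c4, so r6c4=5.
Step 16. [r3c1∈{3}] nothing but 3 survives at r3c1, so r3c1=3.
Step 17. [r1c3∈{2}] r1c3 is down to just 2. So r1c3=2.
Step 18. [r2c2∈{1}] r2c2 has the single candidate 1. So r2c2=1.
Step 19. [r5c1∈{1}] only 1 remains possible at r5c1. So r5c1=1.
Step 20. [r6c1∈{4}] r6c1's peers cover all but 4, so r6c1=4.
Step 21. [r4c4∈{1}] only 1 remains possible at r4c4, so r4c4=1.
Step 22. [r1c6∈{1}] only 1 remains possible at r1c6, so r1c6=1.
Step 23. [r2c3∈{4}] nothing but 4 survives at r2c3, so r2c3=4.

Answer: 5 3 2 6 4 1 / 6 1 4 2 5 3 / 3 5 1 4 6 2 / 2 4 6 1 3 5 / 1 6 5 3 2 4 / 4 2 3 5 1 6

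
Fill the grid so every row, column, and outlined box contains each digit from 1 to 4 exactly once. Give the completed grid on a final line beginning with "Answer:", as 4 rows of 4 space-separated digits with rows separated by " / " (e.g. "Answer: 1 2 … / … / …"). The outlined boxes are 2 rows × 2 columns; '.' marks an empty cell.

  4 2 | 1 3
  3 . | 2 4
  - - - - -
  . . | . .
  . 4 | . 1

Step 1. [r3c1∈{1,2}] in col 1, 1 fits only at r3c1, so r3c1=1.
Step 2. [r4c3∈{3}] r4c3's peers cover all but 3. So r4c3=3.
Step 3. [r2c2∈{1}] r2c2 has the single candidate 1, so r2c2=1.
Step 4. [r3c3∈{4}] only 4 remains possible at r3c3, so r3c3=4.
Step 5. [r3c4∈{2}] r3c4 is down to just 2 ⇒ r3c4=2.
Step 6. [r3c2∈{3}] r3c2 is down to just 3, so r3c2=3.
Step 7. [r4c1∈{2}] only 2 remains possible at r4c1. So r4c1=2.

Answer: 4 2 1 3 / 3 1 2 4 / 1 3 4 2 / 2 4 3 1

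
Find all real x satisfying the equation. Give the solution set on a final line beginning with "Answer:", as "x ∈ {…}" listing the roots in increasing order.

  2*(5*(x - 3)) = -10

Step 1. [2*(5*(x - 3)) = -10] LHS = 2·(…); ÷2 both sides ⇒ div: 5*(x - 3) = -5.
Step 2. [5*(x - 3) = -5] leading coefficient 5: divide by 5 ⇒ div: x - 3 = -1.
Step 3. [x - 3 = -1] -3 is outermost — add 3 both sides, so sub: x = 2.

Answer: x ∈ {2}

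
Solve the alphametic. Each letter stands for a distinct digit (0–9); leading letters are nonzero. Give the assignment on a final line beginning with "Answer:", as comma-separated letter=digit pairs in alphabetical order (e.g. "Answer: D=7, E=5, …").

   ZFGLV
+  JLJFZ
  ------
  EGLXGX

Step 1. [col 1: V + Z ≡ X (mod 10)] no forcing yet in column 1 (carry-in 0); X=7 is free and consistent — try it, so X=7.
Step 2. [col 1: V + Z ≡ X (mod 10)] V=8 is one option consistent with column 1 (V + Z ≡ X (mod 10), carry-in 0) — take it ⇒ V=8.
Step 3. [col 1: V + Z ≡ X (mod 10)] column 1 reads V+Z+carry(0)=X with V=8, X=7; with digits 7,8 already taken and all letters distinct, the only value for Z is 9. So Z=9.
Step 4. [col 2: L + F ≡ G (mod 10)] column 2 (L + F ≡ G (mod 10), carry-in 1) doesn't pin L yet; pick L=2 and continue, so L=2.
Step 5. [col 2: L + F ≡ G (mod 10)] column 2 (L + F ≡ G (mod 10), carry-in 1) doesn't pin F yet; pick F=0 and continue ⇒ F=0.
Step 6. [col 2: L + F ≡ G (mod 10)] column 2 reads L+F+carry(1)=G with L=2, F=0; with digits 0,2,7,8,9 already taken and all letters distinct, the only value for G is 3. So G=3.
Step 7. [col 3: G + J ≡ X (mod 10)] column 3: given G=3, X=7, carry-in 0, and digits 0,2,3,7,8,9 already taken and all letters distinct, G+J≡X (mod 10) forces J=4. So J=4.
Step 8. [col 6: carry → E] in column 6 we have ·+·≡E with carry-in 1; given nothing yet and digits 0,2,3,4,7,8,9 already taken and all letters distinct, that pins E to 1 ⇒ E=1.

Answer: E=1, F=0, G=3, J=4, L=2, V=8, X=7, Z=9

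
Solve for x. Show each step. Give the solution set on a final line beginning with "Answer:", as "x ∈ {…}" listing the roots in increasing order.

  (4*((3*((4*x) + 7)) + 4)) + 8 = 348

Step 1. [(4*((3*((4*x) + 7)) + 4)) + 8 = 348] 4 divides every term; factor it out, so factor: ((3*((4*x) + 7)) + 4) + 2 = 87.
Step 2. [((3*((4*x) + 7)) + 4) + 2 = 87] +2 is outermost — subtract 2 both sides ⇒ sub: (3*((4*x) + 7)) + 4 = 85.
Step 3. [(3*((4*x) + 7)) + 4 = 85] +4 is outermost — subtract 4 both sides. So sub: 3*((4*x) + 7) = 81.
Step 4. [3*((4*x) + 7) = 81] divide by the outer 3. So div: (4*x) + 7 = 27.
Step 5. [(4*x) + 7 = 27] +7 is outermost — subtract 7 both sides ⇒ sub: 4*x = 20.
Step 6. [4*x = 20] 4 out front; divide by 4 ⇒ div: x = 5.

Answer: x ∈ {5}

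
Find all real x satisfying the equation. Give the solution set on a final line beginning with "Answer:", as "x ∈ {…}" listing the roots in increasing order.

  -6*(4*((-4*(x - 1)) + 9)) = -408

Step 1. [-6*(4*((-4*(x - 1)) + 9)) = -408] LHS = -6·(…); ÷-6 both sides, so div: 4*((-4*(x - 1)) + 9) = 68.
Step 2. [4*((-4*(x - 1)) + 9) = 68] divide by the outer 4 ⇒ div: (-4*(x - 1)) + 9 = 17.
Step 3. [(-4*(x - 1)) + 9 = 17] +9 is outermost — subtract 9 both sides. So sub: -4*(x - 1) = 8.
Step 4. [-4*(x - 1) = 8] -4·(inner) — divide through by -4. So div: x - 1 = -2.
Step 5. [x - 1 = -2] peel the -1: add 1 from each side. So sub: x = -1.

Answer: x ∈ {-1}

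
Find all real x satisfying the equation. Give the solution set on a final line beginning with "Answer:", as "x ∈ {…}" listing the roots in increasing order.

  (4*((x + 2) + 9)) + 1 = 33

Step 1. [(4*((x + 2) + 9)) + 1 = 33] +1 is outermost — subtract 1 both sides, so sub: 4*((x + 2) + 9) = 32.
Step 2. [4*((x + 2) + 9) = 32] 4 out front; divide by 4, so div: (x + 2) + 9 = 8.
Step 3. [(x + 2) + 9 = 8] peel the +9: subtract 9 from each side, so sub: x + 2 = -1.
Step 4. [x + 2 = -1] +2 is outermost — subtract 2 both sides. So sub: x = -3.

Answer: x ∈ {-3}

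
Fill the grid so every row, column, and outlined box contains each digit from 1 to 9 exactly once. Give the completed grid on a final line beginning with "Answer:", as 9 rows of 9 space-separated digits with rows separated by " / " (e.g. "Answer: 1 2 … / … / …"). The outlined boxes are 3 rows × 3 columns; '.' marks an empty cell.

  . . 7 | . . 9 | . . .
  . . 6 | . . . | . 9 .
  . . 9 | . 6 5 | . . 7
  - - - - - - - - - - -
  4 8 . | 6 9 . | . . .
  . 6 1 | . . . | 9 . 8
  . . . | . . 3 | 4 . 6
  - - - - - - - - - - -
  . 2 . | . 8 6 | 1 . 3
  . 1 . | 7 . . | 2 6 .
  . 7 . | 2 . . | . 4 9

Step 1. [r2c6∈{1,2,4,7,8}] across col 6, 8 lands solely at r2c6 ⇒ r2c6=8.
Step 2. [r8c9∈{5}] r8c9's peers cover all but 5. So r8c9=5.
Step 3. [r4c7∈{3,5,7}] in col 7, 7 fits only at r4c7, so r4c7=7.
Step 4. [r2c5∈{1,2,3,4,7}] 7 has one home in row 2: r2c5, so r2c5=7.
Step 5. [r1c5∈{1,2,3,4}] in box 2, 2 fits only at r1c5, so r1c5=2.
Step 6. [r8c1∈{3,8,9}] row 8 places 9 nowhere but r8c1, so r8c1=9.
Step 7. [r7c1∈{5}] r7c1's peers cover all but 5 ⇒ r7c1=5.
Step 8. [r9c7∈{8}] nothing but 8 survives at r9c7 ⇒ r9c7=8.
Step 9. [r3c7∈{3}] nothing but 3 survives at r3c7. So r3c7=3.
Step 10. [r8c6∈{4}] nothing but 4 survives at r8c6 ⇒ r8c6=4.
Step 11. [r9c5∈{1,3,5}] 5 has one home in row 9: r9c5. So r9c5=5.
Step 12. [r9c3∈{3}] nothing but 3 survives at r9c3. So r9c3=3.
Step 13. [r5c1∈{2,3,7}] in box 4, 3 fits only at r5c1 ⇒ r5c1=3.
Step 14. [r4c8∈{1,2,3,5}] r4c8 is the only open cell in row 4 admitting 3, so r4c8=3.
Step 15. [r4c3∈{2,5}] 5 has one home in row 4: r4c3, so r4c3=5.
Step 16. [r2c7∈{5}] only 5 remains possible at r2c7. So r2c7=5.
Step 17. [r3c2∈{4}] r3c2's peers cover all but 4 ⇒ r3c2=4.
Step 18. [r3c4∈{1}] nothing but 1 survives at r3c4 ⇒ r3c4=1.
Step 19. [r2c2∈{3}] r2c2's peers cover all but 3. So r2c2=3.
Step 20. [r2c4∈{4}] only 4 remains possible at r2c4. So r2c4=4.
Step 21. [r5c4∈{5}] only 5 remains possible at r5c4. So r5c4=5.
Step 22. [r5c8∈{2}] r5c8 has the single candidate 2 ⇒ r5c8=2.
Step 23. [r4c9∈{1}] nothing but 1 survives at r4c9. So r4c9=1.
Step 24. [r3c1∈{2,8}] 2 has one home in row 3: r3c1, so r3c1=2.
Step 25. [r1c1∈{1,8}] 8 has one home in col 1: r1c1. So r1c1=8.
Step 26. [r6c2∈{9}] r6c2's peers cover all but 9, so r6c2=9.
Step 27. [r8c3∈{8}] nothing but 8 survives at r8c3 ⇒ r8c3=8.
Step 28. [r6c1∈{7}] only 7 remains possible at r6c1 ⇒ r6c1=7.
Step 29. [r6c8∈{5}] r6c8's peers cover all but 5. So r6c8=5.
Step 30. [r8c5∈{3}] r8c5 has the single candidate 3. So r8c5=3.
Step 31. [r2c1∈{1}] r2c1 is down to just 1, so r2c1=1.
Step 32. [r1c9∈{4}] r1c9 has the single candidate 4 ⇒ r1c9=4.
Step 33. [r9c1∈{6}] r9c1's peers cover all but 6, so r9c1=6.
Step 34. [r1c4∈{3}] only 3 remains possible at r1c4, so r1c4=3.
Step 35. [r6c3∈{2}] r6c3 has the single candidate 2 ⇒ r6c3=2.
Step 36. [r6c4∈{8}] only 8 remains possible at r6c4. So r6c4=8.
Step 37. [r9c6∈{1}] r9c6 has the single candidate 1. So r9c6=1.
Step 38. [r7c3∈{4}] r7c3 is down to just 4 ⇒ r7c3=4.
Step 39. [r2c9∈{2}] r2c9's peers cover all but 2, so r2c9=2.
Step 40. [r1c2∈{5}] r1c2's peers cover all but 5 ⇒ r1c2=5.
Step 41. [r1c7∈{6}] r1c7's peers cover all but 6 ⇒ r1c7=6.
Step 42. [r6c5∈{1}] r6c5's peers cover all but 1 ⇒ r6c5=1.
Step 43. [r3c8∈{8}] nothing but 8 survives at r3c8 ⇒ r3c8=8.
Step 44. [r4c6∈{2}] nothing but 2 survives at r4c6 ⇒ r4c6=2.
Step 45. [r5c5∈{4}] r5c5's peers cover all but 4 ⇒ r5c5=4.
Step 46. [r1c8∈{1}] r1c8's peers cover all but 1, so r1c8=1.
Step 47. [r7c4∈{9}] nothing but 9 survives at r7c4. So r7c4=9.
Step 48. [r5c6∈{7}] only 7 remains possible at r5c6, so r5c6=7.
Step 49. [r7c8∈{7}] r7c8 is down to just 7 ⇒ r7c8=7.

Answer: 8 5 7 3 2 9 6 1 4 / 1 3 6 4 7 8 5 9 2 / 2 4 9 1 6 5 3 8 7 / 4 8 5 6 9 2 7 3 1 / 3 6 1 5 4 7 9 2 8 / 7 9 2 8 1 3 4 5 6 / 5 2 4 9 8 6 1 7 3 / 9 1 8 7 3 4 2 6 5 / 6 7 3 2 5 1 8 4 9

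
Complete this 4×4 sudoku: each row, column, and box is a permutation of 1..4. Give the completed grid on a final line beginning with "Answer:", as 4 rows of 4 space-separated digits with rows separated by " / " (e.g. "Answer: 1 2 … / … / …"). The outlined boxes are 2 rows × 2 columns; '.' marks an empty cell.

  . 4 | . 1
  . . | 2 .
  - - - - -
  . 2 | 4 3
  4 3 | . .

Step 1. [r2c1∈{1,3}] in row 2, 3 fits only at r2c1 ⇒ r2c1=3.
Step 2. [r4c3∈{1}] only 1 remains possible at r4c3. So r4c3=1.
Step 3. [r2c4∈{4}] r2c4 has the single candidate 4, so r2c4=4.
Step 4. [r1c3∈{3}] r1c3 is down to just 3 ⇒ r1c3=3.
Step 5. [r3c1∈{1}] only 1 remains possible at r3c1. So r3c1=1.
Step 6. [r2c2∈{1}] nothing but 1 survives at r2c2. So r2c2=1.
Step 7. [r4c4∈{2}] only 2 remains possible at r4c4. So r4c4=2.
Step 8. [r1c1∈{2}] r1c1 has the single candidate 2. So r1c1=2.

Answer: 2 4 3 1 / 3 1 2 4 / 1 2 4 3 / 4 3 1 2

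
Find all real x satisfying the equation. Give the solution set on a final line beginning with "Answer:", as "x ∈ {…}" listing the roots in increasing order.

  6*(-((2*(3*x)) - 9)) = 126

Step 1. [6*(-((2*(3*x)) - 9)) = 126] 6 out front; divide by 6 ⇒ div: -((2*(3*x)) - 9) = 21.
Step 2. [-((2*(3*x)) - 9) = 21] flip signs both sides. So neg: (2*(3*x)) - 9 = -21.
Step 3. [(2*(3*x)) - 9 = -21] -9 is outermost — add 9 both sides. So sub: 2*(3*x) = -12.
Step 4. [2*(3*x) = -12] divide by the outer 2. So div: 3*x = -6.
Step 5. [3*x = -6] leading coefficient 3: divide by 3, so div: x = -2.

Answer: x ∈ {-2}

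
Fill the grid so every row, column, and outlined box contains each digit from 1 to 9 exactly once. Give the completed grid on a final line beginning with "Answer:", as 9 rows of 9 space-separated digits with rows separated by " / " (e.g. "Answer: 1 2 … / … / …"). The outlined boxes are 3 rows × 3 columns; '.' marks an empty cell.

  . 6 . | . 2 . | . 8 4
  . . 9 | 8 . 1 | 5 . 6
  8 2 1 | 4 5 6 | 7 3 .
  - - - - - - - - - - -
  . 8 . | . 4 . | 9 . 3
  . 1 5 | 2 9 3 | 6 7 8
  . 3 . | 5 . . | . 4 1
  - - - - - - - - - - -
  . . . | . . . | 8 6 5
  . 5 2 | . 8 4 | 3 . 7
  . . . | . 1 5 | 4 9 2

Step 1. [r4c6∈{7}] r4c6's peers cover all but 7. So r4c6=7.
Step 2. [r9c2∈{7}] r9c2 has the single candidate 7 ⇒ r9c2=7.
Step 3. [r4c3∈{6}] nothing but 6 survives at r4c3 ⇒ r4c3=6.
Step 4. [r7c2∈{4,9}] col 2 places 9 nowhere but r7c2. So r7c2=9.
Step 5. [r7c1∈{1,3,4}] r7c1 is the only open cell in row 7 admitting 1 ⇒ r7c1=1.
Step 6. [r8c1∈{6}] only 6 remains possible at r8c1 ⇒ r8c1=6.
Step 7. [r9c1∈{3}] r9c1 has the single candidate 3. So r9c1=3.
Step 8. [r2c5∈{3,7}] r2c5 is the only open cell in row 2 admitting 3 ⇒ r2c5=3.
Step 9. [r1c4∈{7,9}] across box 2, 7 lands solely at r1c4. So r1c4=7.
Step 10. [r6c7∈{2}] nothing but 2 survives at r6c7. So r6c7=2.
Step 11. [r2c1∈{4,7}] in row 2, 7 fits only at r2c1. So r2c1=7.
Step 12. [r8c8∈{1}] r8c8 is down to just 1, so r8c8=1.
Step 13. [r4c8∈{5}] only 5 remains possible at r4c8, so r4c8=5.
Step 14. [r1c6∈{9}] r1c6's peers cover all but 9. So r1c6=9.
Step 15. [r8c4∈{9}] r8c4 has the single candidate 9. So r8c4=9.
Step 16. [r9c3∈{8}] r9c3 is down to just 8. So r9c3=8.
Step 17. [r4c1∈{2}] only 2 remains possible at r4c1 ⇒ r4c1=2.
Step 18. [r2c2∈{4}] r2c2's peers cover all but 4 ⇒ r2c2=4.
Step 19. [r7c6∈{2}] nothing but 2 survives at r7c6. So r7c6=2.
Step 20. [r4c4∈{1}] only 1 remains possible at r4c4. So r4c4=1.
Step 21. [r3c9∈{9}] r3c9 has the single candidate 9 ⇒ r3c9=9.
Step 22. [r7c5∈{7}] nothing but 7 survives at r7c5 ⇒ r7c5=7.
Step 23. [r1c1∈{5}] only 5 remains possible at r1c1. So r1c1=5.
Step 24. [r6c6∈{8}] nothing but 8 survives at r6c6. So r6c6=8.
Step 25. [r6c5∈{6}] r6c5 is down to just 6, so r6c5=6.
Step 26. [r6c3∈{7}] nothing but 7 survives at r6c3 ⇒ r6c3=7.
Step 27. [r2c8∈{2}] r2c8's peers cover all but 2 ⇒ r2c8=2.
Step 28. [r1c7∈{1}] only 1 remains possible at r1c7 ⇒ r1c7=1.
Step 29. [r6c1∈{9}] r6c1 is down to just 9. So r6c1=9.
Step 30. [r7c4∈{3}] r7c4 has the single candidate 3, so r7c4=3.
Step 31. [r1c3∈{3}] r1c3 has the single candidate 3, so r1c3=3.
Step 32. [r5c1∈{4}] only 4 remains possible at r5c1 ⇒ r5c1=4.
Step 33. [r7c3∈{4}] nothing but 4 survives at r7c3. So r7c3=4.
Step 34. [r9c4∈{6}] only 6 remains possible at r9c4 ⇒ r9c4=6.

Answer: 5 6 3 7 2 9 1 8 4 / 7 4 9 8 3 1 5 2 6 / 8 2 1 4 5 6 7 3 9 / 2 8 6 1 4 7 9 5 3 / 4 1 5 2 9 3 6 7 8 / 9 3 7 5 6 8 2 4 1 / 1 9 4 3 7 2 8 6 5 / 6 5 2 9 8 4 3 1 7 / 3 7 8 6 1 5 4 9 2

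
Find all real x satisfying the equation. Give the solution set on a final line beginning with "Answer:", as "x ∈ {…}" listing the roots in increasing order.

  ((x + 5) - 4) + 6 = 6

Step 1. [((x + 5) - 4) + 6 = 6] subtract 6: x sits inside (… + 6) ⇒ sub: (x + 5) - 4 = 0.
Step 2. [(x + 5) - 4 = 0] -4 is outermost — add 4 both sides. So sub: x + 5 = 4.
Step 3. [x + 5 = 4] the outer +5 inverts by subtracting 5, so sub: x = -1.

Answer: x ∈ {-1}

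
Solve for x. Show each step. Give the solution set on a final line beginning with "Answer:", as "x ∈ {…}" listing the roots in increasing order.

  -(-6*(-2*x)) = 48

Step 1. [-(-6*(-2*x)) = 48] flip signs both sides. So neg: -6*(-2*x) = -48.
Step 2. [-6*(-2*x) = -48] divide by the outer -6, so div: -2*x = 8.
Step 3. [-2*x = 8] -2 out front; divide by -2, so div: x = -4.

Answer: x ∈ {-4}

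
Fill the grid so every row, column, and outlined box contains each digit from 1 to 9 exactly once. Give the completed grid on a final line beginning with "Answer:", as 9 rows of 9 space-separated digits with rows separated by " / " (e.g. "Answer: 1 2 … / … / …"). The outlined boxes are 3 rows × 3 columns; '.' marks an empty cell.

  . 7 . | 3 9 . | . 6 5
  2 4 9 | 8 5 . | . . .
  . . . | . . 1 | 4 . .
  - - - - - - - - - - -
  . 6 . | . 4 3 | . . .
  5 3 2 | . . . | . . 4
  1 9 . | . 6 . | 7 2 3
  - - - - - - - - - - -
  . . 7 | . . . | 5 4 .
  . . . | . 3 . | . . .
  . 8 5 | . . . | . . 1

Step 1. [r4c4∈{1,2,5,7,9}] row 4 places 2 nowhere but r4c4. So r4c4=2.
Step 2. [r4c3∈{8}] nothing but 8 survives at r4c3 ⇒ r4c3=8.
Step 3. [r4c9∈{9}] r4c9 has the single candidate 9 ⇒ r4c9=9.
Step 4. [r3c8∈{3,7,8,9}] r3c8 is the only open cell in row 3 admitting 9. So r3c8=9.
Step 5. [r4c7∈{1}] r4c7 has the single candidate 1, so r4c7=1.
Step 6. [r2c6∈{6,7}] across row 2, 6 lands solely at r2c6. So r2c6=6.
Step 7. [r3c4∈{7}] only 7 remains possible at r3c4, so r3c4=7.
Step 8. [r6c6∈{5,8}] row 6 places 8 nowhere but r6c6. So r6c6=8.
Step 9. [r8c6∈{2,4,5,7,9}] in col 6, 5 fits only at r8c6, so r8c6=5.
Step 10. [r3c5∈{2}] r3c5 has the single candidate 2. So r3c5=2.
Step 11. [r3c9∈{8}] nothing but 8 survives at r3c9, so r3c9=8.
Step 12. [r7c1∈{3,6,9}] 3 has one home in row 7: r7c1, so r7c1=3.
Step 13. [r3c1∈{6}] nothing but 6 survives at r3c1 ⇒ r3c1=6.
Step 14. [r8c3∈{1,4,6}] 6 has one home in col 3: r8c3 ⇒ r8c3=6.
Step 15. [r9c5∈{7}] r9c5's peers cover all but 7 ⇒ r9c5=7.
Step 16. [r7c9∈{2,6}] 6 has one home in col 9: r7c9 ⇒ r7c9=6.
Step 17. [r8c9∈{2,7}] in col 9, 2 fits only at r8c9. So r8c9=2.
Step 18. [r9c6∈{2,4,9}] row 9 places 2 nowhere but r9c6. So r9c6=2.
Step 19. [r7c6∈{9}] only 9 remains possible at r7c6, so r7c6=9.
Step 20. [r7c4∈{1}] r7c4 has the single candidate 1, so r7c4=1.
Step 21. [r8c4∈{4}] r8c4 has the single candidate 4, so r8c4=4.
Step 22. [r2c8∈{1,3,7}] 1 has one home in row 2: r2c8, so r2c8=1.
Step 23. [r8c1∈{9}] nothing but 9 survives at r8c1, so r8c1=9.
Step 24. [r8c7∈{8}] nothing but 8 survives at r8c7, so r8c7=8.
Step 25. [r2c7∈{3}] r2c7's peers cover all but 3. So r2c7=3.
Step 26. [r5c8∈{8}] r5c8 has the single candidate 8. So r5c8=8.
Step 27. [r6c3∈{4}] only 4 remains possible at r6c3 ⇒ r6c3=4.
Step 28. [r5c6∈{7}] r5c6's peers cover all but 7 ⇒ r5c6=7.
Step 29. [r7c2∈{2}] r7c2's peers cover all but 2, so r7c2=2.
Step 30. [r5c5∈{1}] r5c5's peers cover all but 1. So r5c5=1.
Step 31. [r1c7∈{2}] r1c7's peers cover all but 2 ⇒ r1c7=2.
Step 32. [r3c3∈{3}] only 3 remains possible at r3c3 ⇒ r3c3=3.
Step 33. [r1c6∈{4}] r1c6 is down to just 4, so r1c6=4.
Step 34. [r1c1∈{8}] r1c1 is down to just 8 ⇒ r1c1=8.
Step 35. [r5c4∈{9}] nothing but 9 survives at r5c4 ⇒ r5c4=9.
Step 36. [r3c2∈{5}] r3c2 has the single candidate 5 ⇒ r3c2=5.
Step 37. [r5c7∈{6}] only 6 remains possible at r5c7 ⇒ r5c7=6.
Step 38. [r6c4∈{5}] r6c4 has the single candidate 5 ⇒ r6c4=5.
Step 39. [r4c8∈{5}] r4c8's peers cover all but 5, so r4c8=5.
Step 40. [r9c4∈{6}] r9c4 has the single candidate 6 ⇒ r9c4=6.
Step 41. [r8c2∈{1}] r8c2 is down to just 1, so r8c2=1.
Step 42. [r1c3∈{1}] only 1 remains possible at r1c3. So r1c3=1.
Step 43. [r4c1∈{7}] r4c1's peers cover all but 7, so r4c1=7.
Step 44. [r7c5∈{8}] r7c5 has the single candidate 8. So r7c5=8.
Step 45. [r9c1∈{4}] nothing but 4 survives at r9c1, so r9c1=4.
Step 46. [r8c8∈{7}] nothing but 7 survives at r8c8. So r8c8=7.
Step 47. [r2c9∈{7}] only 7 remains possible at r2c9. So r2c9=7.
Step 48. [r9c8∈{3}] nothing but 3 survives at r9c8. So r9c8=3.
Step 49. [r9c7∈{9}] r9c7 is down to just 9, so r9c7=9.

Answer: 8 7 1 3 9 4 2 6 5 / 2 4 9 8 5 6 3 1 7 / 6 5 3 7 2 1 4 9 8 / 7 6 8 2 4 3 1 5 9 / 5 3 2 9 1 7 6 8 4 / 1 9 4 5 6 8 7 2 3 / 3 2 7 1 8 9 5 4 6 / 9 1 6 4 3 5 8 7 2 / 4 8 5 6 7 2 9 3 1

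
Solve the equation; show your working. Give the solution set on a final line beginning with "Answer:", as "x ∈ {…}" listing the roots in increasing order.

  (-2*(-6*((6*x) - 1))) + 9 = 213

Step 1. [(-2*(-6*((6*x) - 1))) + 9 = 213] peel the +9: subtract 9 from each side, so sub: -2*(-6*((6*x) - 1)) = 204.
Step 2. [-2*(-6*((6*x) - 1)) = 204] -2·(inner) — divide through by -2 ⇒ div: -6*((6*x) - 1) = -102.
Step 3. [-6*((6*x) - 1) = -102] LHS = -6·(…); ÷-6 both sides. So div: (6*x) - 1 = 17.
Step 4. [(6*x) - 1 = 17] peel the -1: add 1 from each side. So sub: 6*x = 18.
Step 5. [6*x = 18] 6 out front; divide by 6 ⇒ div: x = 3.

Answer: x ∈ {3}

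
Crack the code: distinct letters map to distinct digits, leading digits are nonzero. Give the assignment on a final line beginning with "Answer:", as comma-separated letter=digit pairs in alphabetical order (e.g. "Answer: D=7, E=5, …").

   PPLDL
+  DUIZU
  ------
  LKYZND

Step 1. [col 1: L + U ≡ D (mod 10)] several values work for L in column 1 (L + U ≡ D (mod 10), carry-in 0); try L=1 ⇒ L=1.
Step 2. [col 1: L + U ≡ D (mod 10)] D=3 is one option consistent with column 1 (L + U ≡ D (mod 10), carry-in 0) — take it, so D=3.
Step 3. [col 1: L + U ≡ D (mod 10)] column 1 reads L+U+carry(0)=D with L=1, D=3; with digits 1,3 already taken and all letters distinct, the only value for U is 2. So U=2.
Step 4. [col 2: D + Z ≡ N (mod 10)] no forcing yet in column 2 (carry-in 0); N=8 is free and consistent — try it ⇒ N=8.
Step 5. [col 2: D + Z ≡ N (mod 10)] from column 2 (D=3, N=8, carry-in 0, digits 1,2,3,8 already taken and all letters distinct): Z must equal 5 ⇒ Z=5.
Step 6. [col 3: L + I ≡ Z (mod 10)] in column 3 we have L+I≡Z with carry-in 0; given L=1, Z=5 and digits 1,2,3,5,8 already taken and all letters distinct, that pins I to 4. So I=4.
Step 7. [col 4: P + U ≡ Y (mod 10)] column 4: given U=2, carry-in 0, and digits 1,2,3,4,5,8 already taken and all letters distinct, P+U≡Y (mod 10) forces P=7. So P=7.
Step 8. [col 4: P + U ≡ Y (mod 10)] from column 4 (P=7, U=2, carry-in 0, digits 1,2,3,4,5,7,8 already taken and all letters distinct): Y must equal 9, so Y=9.
Step 9. [col 5: P + D ≡ K (mod 10)] from column 5 (P=7, D=3, carry-in 0, digits 1,2,3,4,5,7,8,9 already taken and all letters distinct): K must equal 0, so K=0.

Answer: D=3, I=4, K=0, L=1, N=8, P=7, U=2, Y=9, Z=5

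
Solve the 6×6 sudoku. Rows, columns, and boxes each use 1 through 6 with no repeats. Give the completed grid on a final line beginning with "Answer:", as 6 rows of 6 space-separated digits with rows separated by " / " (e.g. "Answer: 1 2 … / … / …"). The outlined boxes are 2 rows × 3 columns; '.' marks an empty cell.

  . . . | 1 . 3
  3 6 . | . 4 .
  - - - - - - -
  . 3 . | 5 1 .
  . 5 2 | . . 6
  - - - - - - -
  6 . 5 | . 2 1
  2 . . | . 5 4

Step 1. [r3c1∈{4}] r3c1 is down to just 4. So r3c1=4.
Step 2. [r6c3∈{1,3}] r6c3 is the only open cell in col 3 admitting 3, so r6c3=3.
Step 3. [r3c6∈{2}] r3c6's peers cover all but 2, so r3c6=2.
Step 4. [r4c4∈{3,4}] across row 4, 4 lands solely at r4c4, so r4c4=4.
Step 5. [r1c2∈{2,4}] 2 has one home in row 1: r1c2 ⇒ r1c2=2.
Step 6. [r5c2∈{4}] nothing but 4 survives at r5c2, so r5c2=4.
Step 7. [r1c5∈{6}] r1c5's peers cover all but 6. So r1c5=6.
Step 8. [r2c4∈{2}] nothing but 2 survives at r2c4. So r2c4=2.
Step 9. [r2c3∈{1}] r2c3's peers cover all but 1, so r2c3=1.
Step 10. [r6c2∈{1}] nothing but 1 survives at r6c2 ⇒ r6c2=1.
Step 11. [r4c1∈{1}] r4c1's peers cover all but 1. So r4c1=1.
Step 12. [r6c4∈{6}] r6c4 has the single candidate 6. So r6c4=6.
Step 13. [r3c3∈{6}] nothing but 6 survives at r3c3 ⇒ r3c3=6.
Step 14. [r2c6∈{5}] nothing but 5 survives at r2c6. So r2c6=5.
Step 15. [r1c1∈{5}] only 5 remains possible at r1c1. So r1c1=5.
Step 16. [r1c3∈{4}] r1c3 is down to just 4 ⇒ r1c3=4.
Step 17. [r4c5∈{3}] r4c5 has the single candidate 3 ⇒ r4c5=3.
Step 18. [r5c4∈{3}] r5c4 has the single candidate 3 ⇒ r5c4=3.

Answer: 5 2 4 1 6 3 / 3 6 1 2 4 5 / 4 3 6 5 1 2 / 1 5 2 4 3 6 / 6 4 5 3 2 1 / 2 1 3 6 5 4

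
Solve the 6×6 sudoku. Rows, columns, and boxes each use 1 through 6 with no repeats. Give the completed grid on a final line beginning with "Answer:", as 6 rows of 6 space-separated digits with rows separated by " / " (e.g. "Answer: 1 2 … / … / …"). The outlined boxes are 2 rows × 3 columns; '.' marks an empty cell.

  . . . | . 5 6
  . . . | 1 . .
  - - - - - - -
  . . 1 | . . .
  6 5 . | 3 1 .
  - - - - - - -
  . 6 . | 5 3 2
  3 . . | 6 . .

Step 1. [r5c3∈{4}] r5c3's peers cover all but 4, so r5c3=4.
Step 2. [r4c3∈{2}] nothing but 2 survives at r4c3. So r4c3=2.
Step 3. [r3c1∈{4}] nothing but 4 survives at r3c1, so r3c1=4.
Step 4. [r1c4∈{2,4}] 4 has one home in col 4: r1c4 ⇒ r1c4=4.
Step 5. [r1c3∈{3}] r1c3's peers cover all but 3. So r1c3=3.
Step 6. [r6c2∈{1,2}] row 6 places 2 nowhere but r6c2. So r6c2=2.
Step 7. [r1c1∈{1,2}] r1c1 is the only open cell in row 1 admitting 2, so r1c1=2.
Step 8. [r4c6∈{4}] r4c6 is down to just 4. So r4c6=4.
Step 9. [r2c3∈{5,6}] across row 2, 6 lands solely at r2c3 ⇒ r2c3=6.
Step 10. [r3c4∈{2}] r3c4 is down to just 2. So r3c4=2.
Step 11. [r2c5∈{2}] r2c5 has the single candidate 2, so r2c5=2.
Step 12. [r6c5∈{4}] only 4 remains possible at r6c5. So r6c5=4.
Step 13. [r2c1∈{5}] only 5 remains possible at r2c1 ⇒ r2c1=5.
Step 14. [r5c1∈{1}] only 1 remains possible at r5c1, so r5c1=1.
Step 15. [r1c2∈{1}] r1c2 is down to just 1, so r1c2=1.
Step 16. [r3c2∈{3}] only 3 remains possible at r3c2. So r3c2=3.
Step 17. [r6c3∈{5}] r6c3's peers cover all but 5 ⇒ r6c3=5.
Step 18. [r2c6∈{3}] r2c6 has the single candidate 3 ⇒ r2c6=3.
Step 19. [r6c6∈{1}] r6c6 has the single candidate 1 ⇒ r6c6=1.
Step 20. [r3c5∈{6}] r3c5 is down to just 6. So r3c5=6.
Step 21. [r2c2∈{4}] r2c2's peers cover all but 4 ⇒ r2c2=4.
Step 22. [r3c6∈{5}] nothing but 5 survives at r3c6, so r3c6=5.

Answer: 2 1 3 4 5 6 / 5 4 6 1 2 3 / 4 3 1 2 6 5 / 6 5 2 3 1 4 / 1 6 4 5 3 2 / 3 2 5 6 4 1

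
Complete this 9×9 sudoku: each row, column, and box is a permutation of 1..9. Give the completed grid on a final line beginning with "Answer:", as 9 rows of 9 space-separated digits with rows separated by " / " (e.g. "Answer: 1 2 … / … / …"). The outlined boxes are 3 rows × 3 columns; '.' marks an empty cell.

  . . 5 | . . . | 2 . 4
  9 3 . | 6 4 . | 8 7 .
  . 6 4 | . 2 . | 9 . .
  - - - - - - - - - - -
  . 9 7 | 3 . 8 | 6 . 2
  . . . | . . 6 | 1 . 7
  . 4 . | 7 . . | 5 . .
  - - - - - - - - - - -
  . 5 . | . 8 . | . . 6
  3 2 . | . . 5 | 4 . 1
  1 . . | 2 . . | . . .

Step 1. [r8c4∈{9}] r8c4 is down to just 9. So r8c4=9.
Step 2. [r2c6∈{1}] only 1 remains possible at r2c6, so r2c6=1.
Step 3. [r5c2∈{8}] only 8 remains possible at r5c2. So r5c2=8.
Step 4. [r9c2∈{7}] r9c2 has the single candidate 7 ⇒ r9c2=7.
Step 5. [r9c7∈{3}] only 3 remains possible at r9c7. So r9c7=3.
Step 6. [r1c5∈{3,7,9}] in col 5, 3 fits only at r1c5. So r1c5=3.
Step 7. [r6c3∈{1,2,3,6}] col 3 places 1 nowhere but r6c3, so r6c3=1.
Step 8. [r6c5∈{9}] r6c5 has the single candidate 9. So r6c5=9.
Step 9. [r9c9∈{5,8,9}] in col 9, 9 fits only at r9c9. So r9c9=9.
Step 10. [r3c4∈{5,8}] r3c4 is the only open cell in box 2 admitting 5 ⇒ r3c4=5.
Step 11. [r8c8∈{8}] r8c8 is down to just 8, so r8c8=8.
Step 12. [r3c6∈{7}] nothing but 7 survives at r3c6, so r3c6=7.
Step 13. [r6c8∈{3}] r6c8 is down to just 3. So r6c8=3.
Step 14. [r9c6∈{4}] only 4 remains possible at r9c6 ⇒ r9c6=4.
Step 15. [r4c1∈{5}] r4c1's peers cover all but 5. So r4c1=5.
Step 16. [r8c3∈{6}] r8c3 is down to just 6, so r8c3=6.
Step 17. [r5c1∈{2}] only 2 remains possible at r5c1 ⇒ r5c1=2.
Step 18. [r1c8∈{1,6}] row 1 places 6 nowhere but r1c8 ⇒ r1c8=6.
Step 19. [r5c4∈{4}] r5c4 has the single candidate 4. So r5c4=4.
Step 20. [r1c1∈{7,8}] in row 1, 7 fits only at r1c1, so r1c1=7.
Step 21. [r6c6∈{2}] r6c6's peers cover all but 2. So r6c6=2.
Step 22. [r1c4∈{8}] r1c4 has the single candidate 8 ⇒ r1c4=8.
Step 23. [r5c8∈{9}] r5c8 is down to just 9, so r5c8=9.
Step 24. [r3c1∈{8}] r3c1 has the single candidate 8, so r3c1=8.
Step 25. [r2c3∈{2}] r2c3 has the single candidate 2 ⇒ r2c3=2.
Step 26. [r5c3∈{3}] nothing but 3 survives at r5c3. So r5c3=3.
Step 27. [r7c1∈{4}] r7c1 has the single candidate 4. So r7c1=4.
Step 28. [r7c4∈{1}] r7c4's peers cover all but 1, so r7c4=1.
Step 29. [r3c8∈{1}] r3c8 is down to just 1 ⇒ r3c8=1.
Step 30. [r2c9∈{5}] nothing but 5 survives at r2c9, so r2c9=5.
Step 31. [r1c6∈{9}] r1c6 has the single candidate 9, so r1c6=9.
Step 32. [r9c8∈{5}] r9c8 is down to just 5 ⇒ r9c8=5.
Step 33. [r9c3∈{8}] r9c3 has the single candidate 8, so r9c3=8.
Step 34. [r4c5∈{1}] r4c5's peers cover all but 1, so r4c5=1.
Step 35. [r3c9∈{3}] r3c9's peers cover all but 3. So r3c9=3.
Step 36. [r9c5∈{6}] nothing but 6 survives at r9c5, so r9c5=6.
Step 37. [r6c9∈{8}] r6c9's peers cover all but 8. So r6c9=8.
Step 38. [r7c3∈{9}] r7c3's peers cover all but 9, so r7c3=9.
Step 39. [r6c1∈{6}] r6c1 has the single candidate 6, so r6c1=6.
Step 40. [r4c8∈{4}] r4c8 is down to just 4. So r4c8=4.
Step 41. [r7c8∈{2}] r7c8 has the single candidate 2. So r7c8=2.
Step 42. [r1c2∈{1}] nothing but 1 survives at r1c2 ⇒ r1c2=1.
Step 43. [r5c5∈{5}] r5c5 is down to just 5, so r5c5=5.
Step 44. [r8c5∈{7}] only 7 remains possible at r8c5. So r8c5=7.
Step 45. [r7c6∈{3}] only 3 remains possible at r7c6 ⇒ r7c6=3.
Step 46. [r7c7∈{7}] r7c7's peers cover all but 7, so r7c7=7.

Answer: 7 1 5 8 3 9 2 6 4 / 9 3 2 6 4 1 8 7 5 / 8 6 4 5 2 7 9 1 3 / 5 9 7 3 1 8 6 4 2 / 2 8 3 4 5 6 1 9 7 / 6 4 1 7 9 2 5 3 8 / 4 5 9 1 8 3 7 2 6 / 3 2 6 9 7 5 4 8 1 / 1 7 8 2 6 4 3 5 9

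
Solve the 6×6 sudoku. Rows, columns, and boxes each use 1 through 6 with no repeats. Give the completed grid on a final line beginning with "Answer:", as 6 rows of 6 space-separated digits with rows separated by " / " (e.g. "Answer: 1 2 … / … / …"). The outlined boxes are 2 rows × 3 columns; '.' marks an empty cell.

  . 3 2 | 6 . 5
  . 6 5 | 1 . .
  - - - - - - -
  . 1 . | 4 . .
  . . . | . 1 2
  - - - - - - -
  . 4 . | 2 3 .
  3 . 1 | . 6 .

Step 1. [r2c1∈{4}] r2c1 has the single candidate 4, so r2c1=4.
Step 2. [r4c2∈{5}] r4c2's peers cover all but 5 ⇒ r4c2=5.
Step 3. [r4c1∈{6}] nothing but 6 survives at r4c1. So r4c1=6.
Step 4. [r4c4∈{3}] r4c4 is down to just 3. So r4c4=3.
Step 5. [r5c3∈{6}] r5c3's peers cover all but 6, so r5c3=6.
Step 6. [r2c5∈{2}] nothing but 2 survives at r2c5, so r2c5=2.
Step 7. [r4c3∈{4}] r4c3's peers cover all but 4, so r4c3=4.
Step 8. [r1c1∈{1}] only 1 remains possible at r1c1. So r1c1=1.
Step 9. [r3c3∈{3}] only 3 remains possible at r3c3, so r3c3=3.
Step 10. [r3c1∈{2}] r3c1 is down to just 2. So r3c1=2.
Step 11. [r6c4∈{5}] r6c4's peers cover all but 5, so r6c4=5.
Step 12. [r5c1∈{5}] r5c1's peers cover all but 5. So r5c1=5.
Step 13. [r5c6∈{1}] r5c6 has the single candidate 1 ⇒ r5c6=1.
Step 14. [r2c6∈{3}] only 3 remains possible at r2c6. So r2c6=3.
Step 15. [r3c6∈{6}] r3c6's peers cover all but 6. So r3c6=6.
Step 16. [r6c6∈{4}] r6c6 has the single candidate 4, so r6c6=4.
Step 17. [r6c2∈{2}] nothing but 2 survives at r6c2, so r6c2=2.
Step 18. [r1c5∈{4}] r1c5's peers cover all but 4, so r1c5=4.
Step 19. [r3c5∈{5}] r3c5 is down to just 5. So r3c5=5.

Answer: 1 3 2 6 4 5 / 4 6 5 1 2 3 / 2 1 3 4 5 6 / 6 5 4 3 1 2 / 5 4 6 2 3 1 / 3 2 1 5 6 4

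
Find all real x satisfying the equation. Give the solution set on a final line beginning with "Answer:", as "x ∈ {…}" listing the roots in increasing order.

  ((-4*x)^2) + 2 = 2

Step 1. [((-4*x)^2) + 2 = 2] subtract 2: x sits inside (… + 2), so sub: (-4*x)^2 = 0.
Step 2. [(-4*x)^2 = 0] LHS squared, RHS 0 ≥ 0: apply √ (±), so sqrt: -4*x = 0.
Step 3. [-4*x = 0] -4 out front; divide by -4 ⇒ div: x = 0.

Answer: x ∈ {0}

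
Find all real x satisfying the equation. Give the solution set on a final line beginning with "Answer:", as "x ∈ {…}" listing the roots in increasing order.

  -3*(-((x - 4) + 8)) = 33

Step 1. [-3*(-((x - 4) + 8)) = 33] -3 out front; divide by -3. So div: -((x - 4) + 8) = -11.
Step 2. [-((x - 4) + 8) = -11] leading − — multiply by −1, so neg: (x - 4) + 8 = 11.
Step 3. [(x - 4) + 8 = 11] peel the +8: subtract 8 from each side ⇒ sub: x - 4 = 3.
Step 4. [x - 4 = 3] add 4: x sits inside (… - 4) ⇒ sub: x = 7.

Answer: x ∈ {7}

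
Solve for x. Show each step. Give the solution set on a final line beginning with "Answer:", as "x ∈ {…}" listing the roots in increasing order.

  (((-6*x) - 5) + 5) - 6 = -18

Step 1. [(((-6*x) - 5) + 5) - 6 = -18] the outer -6 inverts by adding 6, so sub: ((-6*x) - 5) + 5 = -12.
Step 2. [((-6*x) - 5) + 5 = -12] +5 is outermost — subtract 5 both sides. So sub: (-6*x) - 5 = -17.
Step 3. [(-6*x) - 5 = -17] 5 comes off first (add 5) ⇒ sub: -6*x = -12.
Step 4. [-6*x = -12] leading coefficient -6: divide by -6. So div: x = 2.

Answer: x ∈ {2}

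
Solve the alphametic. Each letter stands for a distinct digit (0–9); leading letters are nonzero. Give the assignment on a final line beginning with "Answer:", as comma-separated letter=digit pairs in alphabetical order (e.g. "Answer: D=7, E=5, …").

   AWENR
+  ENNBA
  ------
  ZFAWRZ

Step 1. [col 1: R + A ≡ Z (mod 10)] several values work for Z in column 1 (R + A ≡ Z (mod 10), carry-in 0); try Z=1, so Z=1.
Step 2. [col 1: R + A ≡ Z (mod 10)] several values work for R in column 1 (R + A ≡ Z (mod 10), carry-in 0); try R=3, so R=3.
Step 3. [col 1: R + A ≡ Z (mod 10)] column 1 reads R+A+carry(0)=Z with R=3, Z=1; with digits 1,3 already taken and all letters distinct, the only value for A is 8 ⇒ A=8.
Step 4. [col 2: N + B ≡ R (mod 10)] column 2 (N + B ≡ R (mod 10), carry-in 1) doesn't pin B yet; pick B=7 and continue, so B=7.
Step 5. [col 2: N + B ≡ R (mod 10)] column 2 reads N+B+carry(1)=R with B=7, R=3; with digits 1,3,7,8 already taken and all letters distinct, the only value for N is 5. So N=5.
Step 6. [col 3: E + N ≡ W (mod 10)] W=2 is one option consistent with column 3 (E + N ≡ W (mod 10), carry-in 1) — take it. So W=2.
Step 7. [col 3: E + N ≡ W (mod 10)] in column 3 we have E+N≡W with carry-in 1; given N=5, W=2 and digits 1,2,3,5,7,8 already taken and all letters distinct, that pins E to 6 ⇒ E=6.
Step 8. [col 5: A + E ≡ F (mod 10)] from column 5 (A=8, E=6, carry-in 0, digits 1,2,3,5,6,7,8 already taken and all letters distinct): F must equal 4, so F=4.

Answer: A=8, B=7, E=6, F=4, N=5, R=3, W=2, Z=1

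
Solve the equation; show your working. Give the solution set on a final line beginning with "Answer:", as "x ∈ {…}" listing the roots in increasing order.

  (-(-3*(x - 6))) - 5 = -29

Step 1. [(-(-3*(x - 6))) - 5 = -29] peel the -5: add 5 from each side ⇒ sub: -(-3*(x - 6)) = -24.
Step 2. [-(-3*(x - 6)) = -24] flip signs both sides, so neg: -3*(x - 6) = 24.
Step 3. [-3*(x - 6) = 24] leading coefficient -3: divide by -3 ⇒ div: x - 6 = -8.
Step 4. [x - 6 = -8] peel the -6: add 6 from each side, so sub: x = -2.

Answer: x ∈ {-2}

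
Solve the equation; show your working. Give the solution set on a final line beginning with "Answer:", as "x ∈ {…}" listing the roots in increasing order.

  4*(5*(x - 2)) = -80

Step 1. [4*(5*(x - 2)) = -80] 4 out front; divide by 4. So div: 5*(x - 2) = -20.
Step 2. [5*(x - 2) = -20] 5·(inner) — divide through by 5 ⇒ div: x - 2 = -4.
Step 3. [x - 2 = -4] -2 is outermost — add 2 both sides, so sub: x = -2.

Answer: x ∈ {-2}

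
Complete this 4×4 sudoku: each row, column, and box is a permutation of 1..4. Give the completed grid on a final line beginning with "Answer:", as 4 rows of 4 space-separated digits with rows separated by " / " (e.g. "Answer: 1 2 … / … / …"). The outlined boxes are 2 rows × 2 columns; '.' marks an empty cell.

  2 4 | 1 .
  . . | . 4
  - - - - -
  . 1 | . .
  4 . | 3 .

Step 1. [r3c4∈{2}] r3c4 has the single candidate 2 ⇒ r3c4=2.
Step 2. [r3c1∈{3}] only 3 remains possible at r3c1. So r3c1=3.
Step 3. [r3c3∈{4}] r3c3's peers cover all but 4. So r3c3=4.
Step 4. [r4c4∈{1}] only 1 remains possible at r4c4 ⇒ r4c4=1.
Step 5. [r2c3∈{2}] only 2 remains possible at r2c3 ⇒ r2c3=2.
Step 6. [r4c2∈{2}] r4c2's peers cover all but 2, so r4c2=2.
Step 7. [r2c1∈{1}] r2c1 is down to just 1, so r2c1=1.
Step 8. [r1c4∈{3}] r1c4 has the single candidate 3. So r1c4=3.
Step 9. [r2c2∈{3}] nothing but 3 survives at r2c2. So r2c2=3.

Answer: 2 4 1 3 / 1 3 2 4 / 3 1 4 2 / 4 2 3 1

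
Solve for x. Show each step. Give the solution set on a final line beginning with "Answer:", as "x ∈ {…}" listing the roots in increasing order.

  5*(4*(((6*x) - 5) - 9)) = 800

Step 1. [5*(4*(((6*x) - 5) - 9)) = 800] leading coefficient 5: divide by 5. So div: 4*(((6*x) - 5) - 9) = 160.
Step 2. [4*(((6*x) - 5) - 9) = 160] 4·(inner) — divide through by 4 ⇒ div: ((6*x) - 5) - 9 = 40.
Step 3. [((6*x) - 5) - 9 = 40] add 9: x sits inside (… - 9), so sub: (6*x) - 5 = 49.
Step 4. [(6*x) - 5 = 49] 5 comes off first (add 5), so sub: 6*x = 54.
Step 5. [6*x = 54] 6·(inner) — divide through by 6, so div: x = 9.

Answer: x ∈ {9}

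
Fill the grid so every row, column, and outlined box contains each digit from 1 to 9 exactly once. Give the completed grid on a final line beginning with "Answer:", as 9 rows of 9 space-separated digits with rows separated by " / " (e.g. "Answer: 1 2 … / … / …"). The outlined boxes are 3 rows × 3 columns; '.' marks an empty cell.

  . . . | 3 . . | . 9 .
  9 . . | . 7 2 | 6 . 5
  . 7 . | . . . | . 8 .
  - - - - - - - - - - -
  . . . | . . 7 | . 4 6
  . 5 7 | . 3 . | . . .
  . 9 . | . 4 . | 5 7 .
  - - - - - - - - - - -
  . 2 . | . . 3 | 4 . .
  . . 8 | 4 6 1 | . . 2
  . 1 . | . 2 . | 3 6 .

Step 1. [r1c2∈{4,6,8}] col 2 places 6 nowhere but r1c2, so r1c2=6.
Step 2. [r2c2∈{3,4,8}] in col 2, 4 fits only at r2c2, so r2c2=4.
Step 3. [r2c4∈{1,8}] row 2 places 8 nowhere but r2c4, so r2c4=8.
Step 4. [r1c1∈{1,2,5,8}] across row 1, 8 lands solely at r1c1 ⇒ r1c1=8.
Step 5. [r5c8∈{1,2}] r5c8 is the only open cell in col 8 admitting 2 ⇒ r5c8=2.
Step 6. [r8c7∈{7,9}] across row 8, 9 lands solely at r8c7, so r8c7=9.
Step 7. [r6c9∈{1,3,8}] 3 has one home in box 6: r6c9, so r6c9=3.
Step 8. [r5c9∈{1,8,9}] 9 has one home in col 9: r5c9. So r5c9=9.
Step 9. [r8c1∈{3,5,7}] across row 8, 7 lands solely at r8c1. So r8c1=7.
Step 10. [r6c6∈{6,8}] in row 6, 8 fits only at r6c6 ⇒ r6c6=8.
Step 11. [r5c6∈{6}] only 6 remains possible at r5c6 ⇒ r5c6=6.
Step 12. [r5c4∈{1}] r5c4 is down to just 1, so r5c4=1.
Step 13. [r4c7∈{1,8}] r4c7 is the only open cell in box 6 admitting 1, so r4c7=1.
Step 14. [r6c4∈{2}] r6c4 has the single candidate 2 ⇒ r6c4=2.
Step 15. [r3c7∈{2}] r3c7 has the single candidate 2, so r3c7=2.
Step 16. [r9c3∈{4,5,9}] across col 3, 4 lands solely at r9c3. So r9c3=4.
Step 17. [r9c1∈{5}] nothing but 5 survives at r9c1, so r9c1=5.
Step 18. [r9c6∈{9}] r9c6 is down to just 9. So r9c6=9.
Step 19. [r1c3∈{1,2,5}] r1c3 is the only open cell in row 1 admitting 2 ⇒ r1c3=2.
Step 20. [r3c3∈{1,3,5}] col 3 places 5 nowhere but r3c3, so r3c3=5.
Step 21. [r4c3∈{3}] nothing but 3 survives at r4c3. So r4c3=3.
Step 22. [r2c3∈{1}] r2c3 is down to just 1. So r2c3=1.
Step 23. [r6c3∈{6}] only 6 remains possible at r6c3, so r6c3=6.
Step 24. [r9c9∈{7,8}] row 9 places 8 nowhere but r9c9 ⇒ r9c9=8.
Step 25. [r7c9∈{1,7}] box 9 places 7 nowhere but r7c9, so r7c9=7.
Step 26. [r7c4∈{5}] r7c4 is down to just 5 ⇒ r7c4=5.
Step 27. [r3c6∈{4}] only 4 remains possible at r3c6. So r3c6=4.
Step 28. [r4c4∈{9}] only 9 remains possible at r4c4, so r4c4=9.
Step 29. [r3c9∈{1}] r3c9's peers cover all but 1. So r3c9=1.
Step 30. [r1c6∈{5}] r1c6's peers cover all but 5 ⇒ r1c6=5.
Step 31. [r5c1∈{4}] nothing but 4 survives at r5c1. So r5c1=4.
Step 32. [r3c5∈{9}] r3c5 has the single candidate 9. So r3c5=9.
Step 33. [r4c5∈{5}] r4c5's peers cover all but 5, so r4c5=5.
Step 34. [r7c5∈{8}] r7c5 has the single candidate 8, so r7c5=8.
Step 35. [r8c8∈{5}] r8c8 is down to just 5 ⇒ r8c8=5.
Step 36. [r1c9∈{4}] r1c9's peers cover all but 4. So r1c9=4.
Step 37. [r4c1∈{2}] r4c1's peers cover all but 2, so r4c1=2.
Step 38. [r3c1∈{3}] only 3 remains possible at r3c1. So r3c1=3.
Step 39. [r1c5∈{1}] only 1 remains possible at r1c5. So r1c5=1.
Step 40. [r5c7∈{8}] r5c7 has the single candidate 8 ⇒ r5c7=8.
Step 41. [r7c8∈{1}] r7c8 is down to just 1, so r7c8=1.
Step 42. [r2c8∈{3}] r2c8 has the single candidate 3, so r2c8=3.
Step 43. [r4c2∈{8}] r4c2's peers cover all but 8, so r4c2=8.
Step 44. [r7c1∈{6}] r7c1 is down to just 6. So r7c1=6.
Step 45. [r3c4∈{6}] only 6 remains possible at r3c4, so r3c4=6.
Step 46. [r9c4∈{7}] r9c4 is down to just 7, so r9c4=7.
Step 47. [r7c3∈{9}] r7c3 is down to just 9 ⇒ r7c3=9.
Step 48. [r1c7∈{7}] nothing but 7 survives at r1c7. So r1c7=7.
Step 49. [r8c2∈{3}] only 3 remains possible at r8c2, so r8c2=3.
Step 50. [r6c1∈{1}] only 1 remains possible at r6c1. So r6c1=1.

Answer: 8 6 2 3 1 5 7 9 4 / 9 4 1 8 7 2 6 3 5 / 3 7 5 6 9 4 2 8 1 / 2 8 3 9 5 7 1 4 6 / 4 5 7 1 3 6 8 2 9 / 1 9 6 2 4 8 5 7 3 / 6 2 9 5 8 3 4 1 7 / 7 3 8 4 6 1 9 5 2 / 5 1 4 7 2 9 3 6 8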